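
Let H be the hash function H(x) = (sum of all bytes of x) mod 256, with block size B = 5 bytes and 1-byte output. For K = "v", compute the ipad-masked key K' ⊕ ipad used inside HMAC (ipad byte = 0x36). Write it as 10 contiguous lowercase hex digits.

4036363636

Key "v" = 76 is 1 byte ≤ B = 5; zero-pad to 5 bytes: K' = 76 00 00 00 00.
XOR each byte with 0x36: 76⊕36=40, 00⊕36=36, 00⊕36=36, 00⊕36=36, 00⊕36=36.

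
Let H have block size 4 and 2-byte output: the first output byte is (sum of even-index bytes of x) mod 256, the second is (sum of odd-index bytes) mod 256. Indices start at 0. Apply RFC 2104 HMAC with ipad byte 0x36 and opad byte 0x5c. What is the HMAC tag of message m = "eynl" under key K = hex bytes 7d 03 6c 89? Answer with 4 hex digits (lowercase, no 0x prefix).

c90d

Key hex bytes 7d 03 6c 89 is exactly B = 4 bytes: K' = 7d 03 6c 89.
K' ⊕ ipad = 4b 35 5a bf.  K' ⊕ opad = 21 5f 30 d5.
Inner input = (K'⊕ipad) ∥ m = 4b 35 5a bf ∥ 65 79 6e 6c.
Inner hash: even-index sum = 376 mod 256 = 120; odd-index sum = 473 mod 256 = 217 → 78 d9.
Outer input = (K'⊕opad) ∥ inner = 21 5f 30 d5 ∥ 78 d9.
Outer hash (tag): even-index sum = 201 mod 256 = 201; odd-index sum = 525 mod 256 = 13 → c9 0d.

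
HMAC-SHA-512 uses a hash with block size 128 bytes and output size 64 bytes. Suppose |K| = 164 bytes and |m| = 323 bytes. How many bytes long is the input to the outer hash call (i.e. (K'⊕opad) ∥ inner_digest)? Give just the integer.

Key is 164 > 128 bytes, so it is hashed to 64 bytes then zero-padded to 128: |K'| = 128.
Outer input = (K'⊕opad) ∥ H(inner) → 128 + 64 = 192 bytes.

192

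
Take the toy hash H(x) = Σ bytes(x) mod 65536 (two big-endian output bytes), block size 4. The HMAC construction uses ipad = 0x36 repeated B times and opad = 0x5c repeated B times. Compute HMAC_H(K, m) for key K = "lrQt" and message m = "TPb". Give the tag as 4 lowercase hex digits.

00e2

Key "lrQt" = 6c 72 51 74 is exactly B = 4 bytes: K' = 6c 72 51 74.
K' ⊕ ipad = 5a 44 67 42.  K' ⊕ opad = 30 2e 0d 28.
Inner input = (K'⊕ipad) ∥ m = 5a 44 67 42 ∥ 54 50 62.
Inner hash: sum = 90+68+103+66+84+80+98 = 589 → 02 4d.
Outer input = (K'⊕opad) ∥ inner = 30 2e 0d 28 ∥ 02 4d.
Outer hash (tag): sum = 48+46+13+40+2+77 = 226 → 00 e2.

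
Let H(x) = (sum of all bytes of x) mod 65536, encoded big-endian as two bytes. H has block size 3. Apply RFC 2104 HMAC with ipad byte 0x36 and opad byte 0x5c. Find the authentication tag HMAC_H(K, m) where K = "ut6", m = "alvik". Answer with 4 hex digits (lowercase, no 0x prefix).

Key "ut6" = 75 74 36 is exactly B = 3 bytes: K' = 75 74 36.
K' ⊕ ipad = 43 42 00.  K' ⊕ opad = 29 28 6a.
Inner input = (K'⊕ipad) ∥ m = 43 42 00 ∥ 61 6c 76 69 6b.
Inner hash: sum = 67+66+0+97+108+118+105+107 = 668 → 02 9c.
Outer input = (K'⊕opad) ∥ inner = 29 28 6a ∥ 02 9c.
Outer hash (tag): sum = 41+40+106+2+156 = 345 → 01 59.

0159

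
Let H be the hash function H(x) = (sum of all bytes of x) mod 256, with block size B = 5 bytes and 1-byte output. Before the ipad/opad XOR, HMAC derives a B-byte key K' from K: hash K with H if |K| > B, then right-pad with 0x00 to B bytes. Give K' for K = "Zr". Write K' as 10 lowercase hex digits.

5a72000000

Key "Zr" = 5a 72 is 2 bytes ≤ B = 5; zero-pad to 5 bytes: K' = 5a 72 00 00 00.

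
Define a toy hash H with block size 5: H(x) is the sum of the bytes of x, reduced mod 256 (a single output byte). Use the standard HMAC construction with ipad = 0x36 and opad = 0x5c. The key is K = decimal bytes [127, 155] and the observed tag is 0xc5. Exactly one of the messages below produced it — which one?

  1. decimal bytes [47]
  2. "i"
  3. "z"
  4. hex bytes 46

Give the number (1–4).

1

Key decimal bytes [127, 155] = 7f 9b is 2 bytes ≤ B = 5; zero-pad to 5 bytes: K' = 7f 9b 00 00 00.
K' ⊕ ipad = 49 ad 36 36 36; K' ⊕ opad = 23 c7 5c 5c 5c.
m1: inner = H(49 ad 36 36 36 2f) = c7; tag = H(23 c7 5c 5c 5c c7) = c5 ← matches
m2: inner = H(49 ad 36 36 36 69) = 01; tag = H(23 c7 5c 5c 5c 01) = ff
m3: inner = H(49 ad 36 36 36 7a) = 12; tag = H(23 c7 5c 5c 5c 12) = 10
m4: inner = H(49 ad 36 36 36 46) = de; tag = H(23 c7 5c 5c 5c de) = dc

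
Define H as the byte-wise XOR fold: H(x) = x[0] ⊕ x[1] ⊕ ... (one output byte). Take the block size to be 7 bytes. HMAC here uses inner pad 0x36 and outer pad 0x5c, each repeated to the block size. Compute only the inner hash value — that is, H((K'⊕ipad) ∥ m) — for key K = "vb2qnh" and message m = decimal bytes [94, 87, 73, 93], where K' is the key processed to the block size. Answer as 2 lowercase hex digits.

Key "vb2qnh" = 76 62 32 71 6e 68 is 6 bytes ≤ B = 7; zero-pad to 7 bytes: K' = 76 62 32 71 6e 68 00.
K' ⊕ ipad = 40 54 04 47 58 5e 36.
Inner input = 40 54 04 47 58 5e 36 ∥ 5e 57 49 5d.
Inner hash: XOR 40⊕54⊕04⊕47⊕58⊕5e⊕36⊕5e⊕57⊕49⊕5d = 7a.

7a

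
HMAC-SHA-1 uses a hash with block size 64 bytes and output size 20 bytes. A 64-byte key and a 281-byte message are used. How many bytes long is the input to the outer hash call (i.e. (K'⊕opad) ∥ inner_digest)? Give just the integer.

Key is 64 ≤ 64 bytes, zero-padded: |K'| = 64.
Outer input = (K'⊕opad) ∥ H(inner) → 64 + 20 = 84 bytes.

84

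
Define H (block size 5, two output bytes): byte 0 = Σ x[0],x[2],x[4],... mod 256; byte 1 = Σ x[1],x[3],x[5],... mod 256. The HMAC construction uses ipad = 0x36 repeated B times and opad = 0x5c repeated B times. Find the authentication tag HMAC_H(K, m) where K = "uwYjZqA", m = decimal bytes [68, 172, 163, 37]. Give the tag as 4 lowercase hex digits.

Key "uwYjZqA" = 75 77 59 6a 5a 71 41 is 7 bytes > B = 5, so hash it first: H(key) = 69 52, then zero-pad to 5 bytes: K' = 69 52 00 00 00.
K' ⊕ ipad = 5f 64 36 36 36.  K' ⊕ opad = 35 0e 5c 5c 5c.
Inner input = (K'⊕ipad) ∥ m = 5f 64 36 36 36 ∥ 44 ac a3 25.
Inner hash: even-index sum = 412 mod 256 = 156; odd-index sum = 385 mod 256 = 129 → 9c 81.
Outer input = (K'⊕opad) ∥ inner = 35 0e 5c 5c 5c ∥ 9c 81.
Outer hash (tag): even-index sum = 366 mod 256 = 110; odd-index sum = 262 mod 256 = 6 → 6e 06.

6e06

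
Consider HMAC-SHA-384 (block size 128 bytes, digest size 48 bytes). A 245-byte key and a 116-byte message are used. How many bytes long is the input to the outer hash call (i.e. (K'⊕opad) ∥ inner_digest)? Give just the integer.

Key is 245 > 128 bytes, so it is hashed to 48 bytes then zero-padded to 128: |K'| = 128.
Outer input = (K'⊕opad) ∥ H(inner) → 128 + 48 = 176 bytes.

176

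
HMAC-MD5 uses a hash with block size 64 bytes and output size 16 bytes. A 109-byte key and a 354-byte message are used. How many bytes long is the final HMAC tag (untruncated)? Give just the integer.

The tag is one MD5 digest: 16 bytes.

16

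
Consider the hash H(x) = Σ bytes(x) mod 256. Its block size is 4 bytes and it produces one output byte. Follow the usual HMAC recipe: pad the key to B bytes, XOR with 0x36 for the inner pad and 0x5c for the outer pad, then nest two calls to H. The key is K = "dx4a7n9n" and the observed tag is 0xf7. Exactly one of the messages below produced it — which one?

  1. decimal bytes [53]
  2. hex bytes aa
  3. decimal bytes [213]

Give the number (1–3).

3

Key "dx4a7n9n" = 64 78 34 61 37 6e 39 6e is 8 bytes > B = 4, so hash it first: H(key) = bd, then zero-pad to 4 bytes: K' = bd 00 00 00.
K' ⊕ ipad = 8b 36 36 36; K' ⊕ opad = e1 5c 5c 5c.
m1: inner = H(8b 36 36 36 35) = 62; tag = H(e1 5c 5c 5c 62) = 57
m2: inner = H(8b 36 36 36 aa) = d7; tag = H(e1 5c 5c 5c d7) = cc
m3: inner = H(8b 36 36 36 d5) = 02; tag = H(e1 5c 5c 5c 02) = f7 ← matches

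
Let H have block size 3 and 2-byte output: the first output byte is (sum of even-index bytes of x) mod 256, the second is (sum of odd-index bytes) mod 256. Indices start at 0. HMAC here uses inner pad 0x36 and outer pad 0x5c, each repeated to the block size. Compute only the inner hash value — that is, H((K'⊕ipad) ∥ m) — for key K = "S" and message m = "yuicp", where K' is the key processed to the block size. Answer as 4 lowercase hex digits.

Key "S" = 53 is 1 byte ≤ B = 3; zero-pad to 3 bytes: K' = 53 00 00.
K' ⊕ ipad = 65 36 36.
Inner input = 65 36 36 ∥ 79 75 69 63 70.
Inner hash: even-index sum = 371 mod 256 = 115; odd-index sum = 392 mod 256 = 136 → 73 88.

7388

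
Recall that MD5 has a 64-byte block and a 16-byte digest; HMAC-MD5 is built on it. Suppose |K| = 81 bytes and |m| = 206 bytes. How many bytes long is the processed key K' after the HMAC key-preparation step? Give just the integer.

64

Key is 81 > 64 bytes, so it is hashed to 16 bytes then zero-padded to 64: |K'| = 64.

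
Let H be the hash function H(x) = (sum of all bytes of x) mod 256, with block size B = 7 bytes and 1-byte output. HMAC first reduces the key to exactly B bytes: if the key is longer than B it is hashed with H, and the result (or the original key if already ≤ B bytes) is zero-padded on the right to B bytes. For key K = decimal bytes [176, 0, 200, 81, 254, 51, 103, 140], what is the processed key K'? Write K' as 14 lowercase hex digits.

|K| = 8 > B = 7, so first hash the key.
H(K): sum = 176+0+200+81+254+51+103+140 = 1005; mod 256 = 237 → ed.
Zero-pad H(K) = ed to 7 bytes: K' = ed 00 00 00 00 00 00.

ed000000000000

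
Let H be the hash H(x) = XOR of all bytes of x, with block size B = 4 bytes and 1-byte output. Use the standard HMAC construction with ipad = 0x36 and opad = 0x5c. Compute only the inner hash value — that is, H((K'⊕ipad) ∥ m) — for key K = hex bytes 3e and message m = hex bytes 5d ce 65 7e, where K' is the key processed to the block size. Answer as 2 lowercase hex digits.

Key hex bytes 3e is 1 byte ≤ B = 4; zero-pad to 4 bytes: K' = 3e 00 00 00.
K' ⊕ ipad = 08 36 36 36.
Inner input = 08 36 36 36 ∥ 5d ce 65 7e.
Inner hash: XOR 08⊕36⊕36⊕36⊕5d⊕ce⊕65⊕7e = b6.

b6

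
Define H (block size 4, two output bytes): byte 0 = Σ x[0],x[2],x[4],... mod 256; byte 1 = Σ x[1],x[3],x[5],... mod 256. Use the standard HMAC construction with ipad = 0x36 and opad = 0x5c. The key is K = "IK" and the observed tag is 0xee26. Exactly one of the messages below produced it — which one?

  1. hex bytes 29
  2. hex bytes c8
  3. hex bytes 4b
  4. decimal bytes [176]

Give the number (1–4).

2

Key "IK" = 49 4b is 2 bytes ≤ B = 4; zero-pad to 4 bytes: K' = 49 4b 00 00.
K' ⊕ ipad = 7f 7d 36 36; K' ⊕ opad = 15 17 5c 5c.
m1: inner = H(7f 7d 36 36 29) = de b3; tag = H(15 17 5c 5c de b3) = 4f26
m2: inner = H(7f 7d 36 36 c8) = 7d b3; tag = H(15 17 5c 5c 7d b3) = ee26 ← matches
m3: inner = H(7f 7d 36 36 4b) = 00 b3; tag = H(15 17 5c 5c 00 b3) = 7126
m4: inner = H(7f 7d 36 36 b0) = 65 b3; tag = H(15 17 5c 5c 65 b3) = d626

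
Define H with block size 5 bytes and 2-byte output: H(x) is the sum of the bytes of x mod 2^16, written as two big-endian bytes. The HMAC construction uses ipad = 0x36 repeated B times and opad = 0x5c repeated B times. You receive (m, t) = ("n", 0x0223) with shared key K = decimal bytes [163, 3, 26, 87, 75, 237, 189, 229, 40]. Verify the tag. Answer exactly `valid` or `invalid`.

valid

Key decimal bytes [163, 3, 26, 87, 75, 237, 189, 229, 40] = a3 03 1a 57 4b ed bd e5 28 is 9 bytes > B = 5, so hash it first: H(key) = 04 19, then zero-pad to 5 bytes: K' = 04 19 00 00 00.
K' ⊕ ipad = 32 2f 36 36 36; K' ⊕ opad = 58 45 5c 5c 5c.
Inner hash: sum = 50+47+54+54+54+110 = 369 → 01 71.
Outer hash (recomputed tag): sum = 88+69+92+92+92+1+113 = 547 → 02 23.
Recomputed tag = 0223; claimed = 0223 → match.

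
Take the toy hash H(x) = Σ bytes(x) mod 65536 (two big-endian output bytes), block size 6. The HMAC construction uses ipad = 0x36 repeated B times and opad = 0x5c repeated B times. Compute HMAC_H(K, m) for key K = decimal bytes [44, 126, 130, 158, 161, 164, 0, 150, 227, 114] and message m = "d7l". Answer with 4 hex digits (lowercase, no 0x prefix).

034d

Key decimal bytes [44, 126, 130, 158, 161, 164, 0, 150, 227, 114] = 2c 7e 82 9e a1 a4 00 96 e3 72 is 10 bytes > B = 6, so hash it first: H(key) = 04 fa, then zero-pad to 6 bytes: K' = 04 fa 00 00 00 00.
K' ⊕ ipad = 32 cc 36 36 36 36.  K' ⊕ opad = 58 a6 5c 5c 5c 5c.
Inner input = (K'⊕ipad) ∥ m = 32 cc 36 36 36 36 ∥ 64 37 6c.
Inner hash: sum = 50+204+54+54+54+54+100+55+108 = 733 → 02 dd.
Outer input = (K'⊕opad) ∥ inner = 58 a6 5c 5c 5c 5c ∥ 02 dd.
Outer hash (tag): sum = 88+166+92+92+92+92+2+221 = 845 → 03 4d.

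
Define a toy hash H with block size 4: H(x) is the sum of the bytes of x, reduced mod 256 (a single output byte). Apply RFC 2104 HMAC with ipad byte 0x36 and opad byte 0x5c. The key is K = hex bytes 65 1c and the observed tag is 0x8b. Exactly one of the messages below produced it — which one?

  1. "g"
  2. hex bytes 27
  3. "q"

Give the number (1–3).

Key hex bytes 65 1c is 2 bytes ≤ B = 4; zero-pad to 4 bytes: K' = 65 1c 00 00.
K' ⊕ ipad = 53 2a 36 36; K' ⊕ opad = 39 40 5c 5c.
m1: inner = H(53 2a 36 36 67) = 50; tag = H(39 40 5c 5c 50) = 81
m2: inner = H(53 2a 36 36 27) = 10; tag = H(39 40 5c 5c 10) = 41
m3: inner = H(53 2a 36 36 71) = 5a; tag = H(39 40 5c 5c 5a) = 8b ← matches

3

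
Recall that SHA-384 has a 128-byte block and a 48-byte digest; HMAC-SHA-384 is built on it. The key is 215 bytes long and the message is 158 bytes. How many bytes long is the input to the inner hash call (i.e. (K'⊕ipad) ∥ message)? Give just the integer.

Key is 215 > 128 bytes, so it is hashed to 48 bytes then zero-padded to 128: |K'| = 128.
Inner input = (K'⊕ipad) ∥ m → 128 + 158 = 286 bytes.

286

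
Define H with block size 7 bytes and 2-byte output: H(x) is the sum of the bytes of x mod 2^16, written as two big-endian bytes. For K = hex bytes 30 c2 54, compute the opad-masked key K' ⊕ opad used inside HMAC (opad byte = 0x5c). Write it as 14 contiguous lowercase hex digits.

6c9e085c5c5c5c

Key hex bytes 30 c2 54 is 3 bytes ≤ B = 7; zero-pad to 7 bytes: K' = 30 c2 54 00 00 00 00.
XOR each byte with 0x5c: 30⊕5c=6c, c2⊕5c=9e, 54⊕5c=08, 00⊕5c=5c, 00⊕5c=5c, 00⊕5c=5c, 00⊕5c=5c.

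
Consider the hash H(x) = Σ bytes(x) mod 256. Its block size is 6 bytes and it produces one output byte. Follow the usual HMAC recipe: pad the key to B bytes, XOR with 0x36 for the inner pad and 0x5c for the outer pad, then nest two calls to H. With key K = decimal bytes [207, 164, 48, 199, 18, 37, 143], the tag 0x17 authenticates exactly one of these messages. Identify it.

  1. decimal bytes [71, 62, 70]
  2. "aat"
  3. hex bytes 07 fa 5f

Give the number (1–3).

Key decimal bytes [207, 164, 48, 199, 18, 37, 143] = cf a4 30 c7 12 25 8f is 7 bytes > B = 6, so hash it first: H(key) = 30, then zero-pad to 6 bytes: K' = 30 00 00 00 00 00.
K' ⊕ ipad = 06 36 36 36 36 36; K' ⊕ opad = 6c 5c 5c 5c 5c 5c.
m1: inner = H(06 36 36 36 36 36 47 3e 46) = df; tag = H(6c 5c 5c 5c 5c 5c df) = 17 ← matches
m2: inner = H(06 36 36 36 36 36 61 61 74) = 4a; tag = H(6c 5c 5c 5c 5c 5c 4a) = 82
m3: inner = H(06 36 36 36 36 36 07 fa 5f) = 74; tag = H(6c 5c 5c 5c 5c 5c 74) = ac

1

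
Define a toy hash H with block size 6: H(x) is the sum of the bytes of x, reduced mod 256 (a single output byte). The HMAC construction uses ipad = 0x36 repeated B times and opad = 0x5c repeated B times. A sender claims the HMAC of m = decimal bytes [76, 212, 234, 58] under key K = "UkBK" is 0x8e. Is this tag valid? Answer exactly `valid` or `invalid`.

Key "UkBK" = 55 6b 42 4b is 4 bytes ≤ B = 6; zero-pad to 6 bytes: K' = 55 6b 42 4b 00 00.
K' ⊕ ipad = 63 5d 74 7d 36 36; K' ⊕ opad = 09 37 1e 17 5c 5c.
Inner hash: sum = 99+93+116+125+54+54+76+212+234+58 = 1121; mod 256 = 97 → 61.
Outer hash (recomputed tag): sum = 9+55+30+23+92+92+97 = 398; mod 256 = 142 → 8e.
Recomputed tag = 8e; claimed = 8e → match.

valid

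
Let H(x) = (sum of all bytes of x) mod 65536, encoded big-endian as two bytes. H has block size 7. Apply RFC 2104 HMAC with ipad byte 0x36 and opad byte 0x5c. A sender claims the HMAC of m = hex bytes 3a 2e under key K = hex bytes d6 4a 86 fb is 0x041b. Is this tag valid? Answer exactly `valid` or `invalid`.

Key hex bytes d6 4a 86 fb is 4 bytes ≤ B = 7; zero-pad to 7 bytes: K' = d6 4a 86 fb 00 00 00.
K' ⊕ ipad = e0 7c b0 cd 36 36 36; K' ⊕ opad = 8a 16 da a7 5c 5c 5c.
Inner hash: sum = 224+124+176+205+54+54+54+58+46 = 995 → 03 e3.
Outer hash (recomputed tag): sum = 138+22+218+167+92+92+92+3+227 = 1051 → 04 1b.
Recomputed tag = 041b; claimed = 041b → match.

valid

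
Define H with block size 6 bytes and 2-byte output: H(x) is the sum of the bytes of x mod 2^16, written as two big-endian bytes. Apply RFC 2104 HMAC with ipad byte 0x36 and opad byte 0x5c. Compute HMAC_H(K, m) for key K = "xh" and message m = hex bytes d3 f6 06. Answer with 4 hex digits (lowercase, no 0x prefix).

Key "xh" = 78 68 is 2 bytes ≤ B = 6; zero-pad to 6 bytes: K' = 78 68 00 00 00 00.
K' ⊕ ipad = 4e 5e 36 36 36 36.  K' ⊕ opad = 24 34 5c 5c 5c 5c.
Inner input = (K'⊕ipad) ∥ m = 4e 5e 36 36 36 36 ∥ d3 f6 06.
Inner hash: sum = 78+94+54+54+54+54+211+246+6 = 851 → 03 53.
Outer input = (K'⊕opad) ∥ inner = 24 34 5c 5c 5c 5c ∥ 03 53.
Outer hash (tag): sum = 36+52+92+92+92+92+3+83 = 542 → 02 1e.

021e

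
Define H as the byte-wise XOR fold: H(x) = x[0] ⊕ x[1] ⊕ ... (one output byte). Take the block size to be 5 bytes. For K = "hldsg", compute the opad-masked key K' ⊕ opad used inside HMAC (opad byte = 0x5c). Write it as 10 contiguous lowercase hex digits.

Key "hldsg" = 68 6c 64 73 67 is exactly B = 5 bytes: K' = 68 6c 64 73 67.
XOR each byte with 0x5c: 68⊕5c=34, 6c⊕5c=30, 64⊕5c=38, 73⊕5c=2f, 67⊕5c=3b.

3430382f3b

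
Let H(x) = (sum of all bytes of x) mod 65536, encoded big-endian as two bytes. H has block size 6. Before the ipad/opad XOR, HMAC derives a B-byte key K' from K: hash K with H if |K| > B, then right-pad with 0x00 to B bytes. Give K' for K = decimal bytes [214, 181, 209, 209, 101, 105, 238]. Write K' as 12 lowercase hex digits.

04e900000000

|K| = 7 > B = 6, so first hash the key.
H(K): sum = 214+181+209+209+101+105+238 = 1257 → 04 e9.
Zero-pad H(K) = 04 e9 to 6 bytes: K' = 04 e9 00 00 00 00.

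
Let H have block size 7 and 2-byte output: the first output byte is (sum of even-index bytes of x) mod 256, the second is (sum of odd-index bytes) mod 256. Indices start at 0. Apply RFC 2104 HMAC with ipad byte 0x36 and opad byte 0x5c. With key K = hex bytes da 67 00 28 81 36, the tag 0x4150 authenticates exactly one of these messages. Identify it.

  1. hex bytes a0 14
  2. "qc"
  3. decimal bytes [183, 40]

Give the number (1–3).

Key hex bytes da 67 00 28 81 36 is 6 bytes ≤ B = 7; zero-pad to 7 bytes: K' = da 67 00 28 81 36 00.
K' ⊕ ipad = ec 51 36 1e b7 00 36; K' ⊕ opad = 86 3b 5c 74 dd 6a 5c.
m1: inner = H(ec 51 36 1e b7 00 36 a0 14) = 23 0f; tag = H(86 3b 5c 74 dd 6a 5c 23 0f) = 2a3c
m2: inner = H(ec 51 36 1e b7 00 36 71 63) = 72 e0; tag = H(86 3b 5c 74 dd 6a 5c 72 e0) = fb8b
m3: inner = H(ec 51 36 1e b7 00 36 b7 28) = 37 26; tag = H(86 3b 5c 74 dd 6a 5c 37 26) = 4150 ← matches

3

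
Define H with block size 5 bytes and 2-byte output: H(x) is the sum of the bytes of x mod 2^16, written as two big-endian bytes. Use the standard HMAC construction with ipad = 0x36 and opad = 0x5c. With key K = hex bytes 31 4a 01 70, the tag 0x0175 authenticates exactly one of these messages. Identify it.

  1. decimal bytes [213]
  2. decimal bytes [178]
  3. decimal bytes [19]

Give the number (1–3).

1

Key hex bytes 31 4a 01 70 is 4 bytes ≤ B = 5; zero-pad to 5 bytes: K' = 31 4a 01 70 00.
K' ⊕ ipad = 07 7c 37 46 36; K' ⊕ opad = 6d 16 5d 2c 5c.
m1: inner = H(07 7c 37 46 36 d5) = 02 0b; tag = H(6d 16 5d 2c 5c 02 0b) = 0175 ← matches
m2: inner = H(07 7c 37 46 36 b2) = 01 e8; tag = H(6d 16 5d 2c 5c 01 e8) = 0251
m3: inner = H(07 7c 37 46 36 13) = 01 49; tag = H(6d 16 5d 2c 5c 01 49) = 01b2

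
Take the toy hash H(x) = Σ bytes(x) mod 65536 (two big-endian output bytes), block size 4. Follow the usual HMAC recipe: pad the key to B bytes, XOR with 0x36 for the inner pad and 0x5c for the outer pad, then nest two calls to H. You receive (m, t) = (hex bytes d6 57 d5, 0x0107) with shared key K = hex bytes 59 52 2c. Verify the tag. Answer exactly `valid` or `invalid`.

valid

Key hex bytes 59 52 2c is 3 bytes ≤ B = 4; zero-pad to 4 bytes: K' = 59 52 2c 00.
K' ⊕ ipad = 6f 64 1a 36; K' ⊕ opad = 05 0e 70 5c.
Inner hash: sum = 111+100+26+54+214+87+213 = 805 → 03 25.
Outer hash (recomputed tag): sum = 5+14+112+92+3+37 = 263 → 01 07.
Recomputed tag = 0107; claimed = 0107 → match.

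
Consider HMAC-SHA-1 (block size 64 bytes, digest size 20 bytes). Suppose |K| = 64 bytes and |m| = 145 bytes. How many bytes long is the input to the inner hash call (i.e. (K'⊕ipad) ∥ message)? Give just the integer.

Key is 64 ≤ 64 bytes, zero-padded: |K'| = 64.
Inner input = (K'⊕ipad) ∥ m → 64 + 145 = 209 bytes.

209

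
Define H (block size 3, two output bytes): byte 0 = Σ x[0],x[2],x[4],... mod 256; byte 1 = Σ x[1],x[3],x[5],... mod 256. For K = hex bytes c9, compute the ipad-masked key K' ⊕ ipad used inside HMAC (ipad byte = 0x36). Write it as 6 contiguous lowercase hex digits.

ff3636

Key hex bytes c9 is 1 byte ≤ B = 3; zero-pad to 3 bytes: K' = c9 00 00.
XOR each byte with 0x36: c9⊕36=ff, 00⊕36=36, 00⊕36=36.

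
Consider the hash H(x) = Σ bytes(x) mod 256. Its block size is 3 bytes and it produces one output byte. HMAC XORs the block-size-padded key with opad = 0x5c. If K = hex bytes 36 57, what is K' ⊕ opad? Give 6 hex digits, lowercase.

Key hex bytes 36 57 is 2 bytes ≤ B = 3; zero-pad to 3 bytes: K' = 36 57 00.
XOR each byte with 0x5c: 36⊕5c=6a, 57⊕5c=0b, 00⊕5c=5c.

6a0b5c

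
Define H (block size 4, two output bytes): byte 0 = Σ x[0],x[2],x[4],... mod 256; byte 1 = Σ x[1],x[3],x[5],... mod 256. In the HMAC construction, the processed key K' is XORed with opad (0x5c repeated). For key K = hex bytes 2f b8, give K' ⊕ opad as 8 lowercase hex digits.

73e45c5c

Key hex bytes 2f b8 is 2 bytes ≤ B = 4; zero-pad to 4 bytes: K' = 2f b8 00 00.
XOR each byte with 0x5c: 2f⊕5c=73, b8⊕5c=e4, 00⊕5c=5c, 00⊕5c=5c.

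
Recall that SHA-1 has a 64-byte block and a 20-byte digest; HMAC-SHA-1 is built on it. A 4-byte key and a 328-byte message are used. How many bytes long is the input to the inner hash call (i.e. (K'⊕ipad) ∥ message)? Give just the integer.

Key is 4 ≤ 64 bytes, zero-padded: |K'| = 64.
Inner input = (K'⊕ipad) ∥ m → 64 + 328 = 392 bytes.

392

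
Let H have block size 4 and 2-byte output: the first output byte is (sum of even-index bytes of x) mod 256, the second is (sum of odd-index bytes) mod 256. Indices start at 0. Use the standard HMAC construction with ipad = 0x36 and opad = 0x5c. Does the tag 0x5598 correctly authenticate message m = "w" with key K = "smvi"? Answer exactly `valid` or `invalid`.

invalid

Key "smvi" = 73 6d 76 69 is exactly B = 4 bytes: K' = 73 6d 76 69.
K' ⊕ ipad = 45 5b 40 5f; K' ⊕ opad = 2f 31 2a 35.
Inner hash: even-index sum = 252 mod 256 = 252; odd-index sum = 186 mod 256 = 186 → fc ba.
Outer hash (recomputed tag): even-index sum = 341 mod 256 = 85; odd-index sum = 288 mod 256 = 32 → 55 20.
Recomputed tag = 5520; claimed = 5598 → mismatch.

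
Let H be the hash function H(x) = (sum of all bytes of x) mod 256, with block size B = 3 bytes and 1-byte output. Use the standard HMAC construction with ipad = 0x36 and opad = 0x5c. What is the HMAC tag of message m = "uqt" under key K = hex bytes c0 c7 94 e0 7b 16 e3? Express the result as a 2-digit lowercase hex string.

Key hex bytes c0 c7 94 e0 7b 16 e3 is 7 bytes > B = 3, so hash it first: H(key) = 6f, then zero-pad to 3 bytes: K' = 6f 00 00.
K' ⊕ ipad = 59 36 36.  K' ⊕ opad = 33 5c 5c.
Inner input = (K'⊕ipad) ∥ m = 59 36 36 ∥ 75 71 74.
Inner hash: sum = 89+54+54+117+113+116 = 543; mod 256 = 31 → 1f.
Outer input = (K'⊕opad) ∥ inner = 33 5c 5c ∥ 1f.
Outer hash (tag): sum = 51+92+92+31 = 266; mod 256 = 10 → 0a.

0a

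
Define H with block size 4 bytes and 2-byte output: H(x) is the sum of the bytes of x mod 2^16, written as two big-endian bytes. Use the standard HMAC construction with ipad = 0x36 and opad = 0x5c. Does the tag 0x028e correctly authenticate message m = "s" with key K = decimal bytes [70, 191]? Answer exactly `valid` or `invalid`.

Key decimal bytes [70, 191] = 46 bf is 2 bytes ≤ B = 4; zero-pad to 4 bytes: K' = 46 bf 00 00.
K' ⊕ ipad = 70 89 36 36; K' ⊕ opad = 1a e3 5c 5c.
Inner hash: sum = 112+137+54+54+115 = 472 → 01 d8.
Outer hash (recomputed tag): sum = 26+227+92+92+1+216 = 654 → 02 8e.
Recomputed tag = 028e; claimed = 028e → match.

valid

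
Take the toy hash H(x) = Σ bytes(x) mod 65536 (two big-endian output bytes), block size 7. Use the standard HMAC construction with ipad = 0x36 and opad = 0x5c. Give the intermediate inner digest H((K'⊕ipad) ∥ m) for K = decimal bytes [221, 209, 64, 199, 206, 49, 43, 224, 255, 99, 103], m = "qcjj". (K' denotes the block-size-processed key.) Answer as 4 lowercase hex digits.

Key decimal bytes [221, 209, 64, 199, 206, 49, 43, 224, 255, 99, 103] = dd d1 40 c7 ce 31 2b e0 ff 63 67 is 11 bytes > B = 7, so hash it first: H(key) = 06 88, then zero-pad to 7 bytes: K' = 06 88 00 00 00 00 00.
K' ⊕ ipad = 30 be 36 36 36 36 36.
Inner input = 30 be 36 36 36 36 36 ∥ 71 63 6a 6a.
Inner hash: sum = 48+190+54+54+54+54+54+113+99+106+106 = 932 → 03 a4.

03a4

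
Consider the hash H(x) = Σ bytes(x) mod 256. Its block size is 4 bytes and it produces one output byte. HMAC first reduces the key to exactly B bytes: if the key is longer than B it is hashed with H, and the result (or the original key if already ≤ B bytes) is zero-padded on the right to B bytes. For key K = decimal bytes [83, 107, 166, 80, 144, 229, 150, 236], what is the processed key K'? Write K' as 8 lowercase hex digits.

ab000000

|K| = 8 > B = 4, so first hash the key.
H(K): sum = 83+107+166+80+144+229+150+236 = 1195; mod 256 = 171 → ab.
Zero-pad H(K) = ab to 4 bytes: K' = ab 00 00 00.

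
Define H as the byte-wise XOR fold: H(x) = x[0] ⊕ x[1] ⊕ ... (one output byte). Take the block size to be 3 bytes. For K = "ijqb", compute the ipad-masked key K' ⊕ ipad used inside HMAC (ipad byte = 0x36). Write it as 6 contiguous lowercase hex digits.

Key "ijqb" = 69 6a 71 62 is 4 bytes > B = 3, so hash it first: H(key) = 10, then zero-pad to 3 bytes: K' = 10 00 00.
XOR each byte with 0x36: 10⊕36=26, 00⊕36=36, 00⊕36=36.

263636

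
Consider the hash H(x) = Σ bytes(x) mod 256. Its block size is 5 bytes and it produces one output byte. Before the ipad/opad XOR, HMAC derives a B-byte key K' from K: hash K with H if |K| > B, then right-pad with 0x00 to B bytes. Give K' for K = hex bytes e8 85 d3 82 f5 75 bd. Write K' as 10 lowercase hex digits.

|K| = 7 > B = 5, so first hash the key.
H(K): sum = 232+133+211+130+245+117+189 = 1257; mod 256 = 233 → e9.
Zero-pad H(K) = e9 to 5 bytes: K' = e9 00 00 00 00.

e900000000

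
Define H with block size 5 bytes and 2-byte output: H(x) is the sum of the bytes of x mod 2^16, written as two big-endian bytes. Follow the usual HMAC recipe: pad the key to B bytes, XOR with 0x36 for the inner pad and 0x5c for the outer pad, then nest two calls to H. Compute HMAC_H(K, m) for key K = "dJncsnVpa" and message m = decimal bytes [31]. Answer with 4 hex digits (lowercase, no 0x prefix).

Key "dJncsnVpa" = 64 4a 6e 63 73 6e 56 70 61 is 9 bytes > B = 5, so hash it first: H(key) = 03 87, then zero-pad to 5 bytes: K' = 03 87 00 00 00.
K' ⊕ ipad = 35 b1 36 36 36.  K' ⊕ opad = 5f db 5c 5c 5c.
Inner input = (K'⊕ipad) ∥ m = 35 b1 36 36 36 ∥ 1f.
Inner hash: sum = 53+177+54+54+54+31 = 423 → 01 a7.
Outer input = (K'⊕opad) ∥ inner = 5f db 5c 5c 5c ∥ 01 a7.
Outer hash (tag): sum = 95+219+92+92+92+1+167 = 758 → 02 f6.

02f6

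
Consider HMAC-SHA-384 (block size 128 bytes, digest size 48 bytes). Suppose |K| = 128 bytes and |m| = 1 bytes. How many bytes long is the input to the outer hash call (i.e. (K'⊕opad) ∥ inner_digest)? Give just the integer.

Key is 128 ≤ 128 bytes, zero-padded: |K'| = 128.
Outer input = (K'⊕opad) ∥ H(inner) → 128 + 48 = 176 bytes.

176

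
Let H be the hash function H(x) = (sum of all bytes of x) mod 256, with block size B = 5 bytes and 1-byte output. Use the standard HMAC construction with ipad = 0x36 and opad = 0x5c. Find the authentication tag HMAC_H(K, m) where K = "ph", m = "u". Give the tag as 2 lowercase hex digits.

2f

Key "ph" = 70 68 is 2 bytes ≤ B = 5; zero-pad to 5 bytes: K' = 70 68 00 00 00.
K' ⊕ ipad = 46 5e 36 36 36.  K' ⊕ opad = 2c 34 5c 5c 5c.
Inner input = (K'⊕ipad) ∥ m = 46 5e 36 36 36 ∥ 75.
Inner hash: sum = 70+94+54+54+54+117 = 443; mod 256 = 187 → bb.
Outer input = (K'⊕opad) ∥ inner = 2c 34 5c 5c 5c ∥ bb.
Outer hash (tag): sum = 44+52+92+92+92+187 = 559; mod 256 = 47 → 2f.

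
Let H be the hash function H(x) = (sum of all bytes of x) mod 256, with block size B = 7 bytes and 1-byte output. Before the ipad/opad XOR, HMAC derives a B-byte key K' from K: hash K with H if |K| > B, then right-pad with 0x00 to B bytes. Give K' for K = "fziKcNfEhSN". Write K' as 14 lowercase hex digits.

f9000000000000

|K| = 11 > B = 7, so first hash the key.
H(K): sum = 102+122+105+75+99+78+102+69+104+83+78 = 1017; mod 256 = 249 → f9.
Zero-pad H(K) = f9 to 7 bytes: K' = f9 00 00 00 00 00 00.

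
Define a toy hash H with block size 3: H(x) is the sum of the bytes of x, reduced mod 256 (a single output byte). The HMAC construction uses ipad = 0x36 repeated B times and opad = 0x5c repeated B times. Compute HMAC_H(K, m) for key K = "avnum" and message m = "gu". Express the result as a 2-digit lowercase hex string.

Key "avnum" = 61 76 6e 75 6d is 5 bytes > B = 3, so hash it first: H(key) = 27, then zero-pad to 3 bytes: K' = 27 00 00.
K' ⊕ ipad = 11 36 36.  K' ⊕ opad = 7b 5c 5c.
Inner input = (K'⊕ipad) ∥ m = 11 36 36 ∥ 67 75.
Inner hash: sum = 17+54+54+103+117 = 345; mod 256 = 89 → 59.
Outer input = (K'⊕opad) ∥ inner = 7b 5c 5c ∥ 59.
Outer hash (tag): sum = 123+92+92+89 = 396; mod 256 = 140 → 8c.

8c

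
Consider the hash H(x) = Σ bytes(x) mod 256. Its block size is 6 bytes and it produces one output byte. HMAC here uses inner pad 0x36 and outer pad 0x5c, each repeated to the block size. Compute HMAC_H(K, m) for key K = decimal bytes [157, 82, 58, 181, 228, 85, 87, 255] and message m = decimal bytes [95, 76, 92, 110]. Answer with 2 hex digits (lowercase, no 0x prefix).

db

Key decimal bytes [157, 82, 58, 181, 228, 85, 87, 255] = 9d 52 3a b5 e4 55 57 ff is 8 bytes > B = 6, so hash it first: H(key) = 6d, then zero-pad to 6 bytes: K' = 6d 00 00 00 00 00.
K' ⊕ ipad = 5b 36 36 36 36 36.  K' ⊕ opad = 31 5c 5c 5c 5c 5c.
Inner input = (K'⊕ipad) ∥ m = 5b 36 36 36 36 36 ∥ 5f 4c 5c 6e.
Inner hash: sum = 91+54+54+54+54+54+95+76+92+110 = 734; mod 256 = 222 → de.
Outer input = (K'⊕opad) ∥ inner = 31 5c 5c 5c 5c 5c ∥ de.
Outer hash (tag): sum = 49+92+92+92+92+92+222 = 731; mod 256 = 219 → db.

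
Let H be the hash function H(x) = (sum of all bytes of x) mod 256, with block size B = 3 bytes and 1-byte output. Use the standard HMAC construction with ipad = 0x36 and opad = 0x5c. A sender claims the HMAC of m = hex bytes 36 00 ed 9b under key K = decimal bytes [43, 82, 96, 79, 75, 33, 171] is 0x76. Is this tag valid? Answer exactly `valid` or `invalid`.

valid

Key decimal bytes [43, 82, 96, 79, 75, 33, 171] = 2b 52 60 4f 4b 21 ab is 7 bytes > B = 3, so hash it first: H(key) = 43, then zero-pad to 3 bytes: K' = 43 00 00.
K' ⊕ ipad = 75 36 36; K' ⊕ opad = 1f 5c 5c.
Inner hash: sum = 117+54+54+54+0+237+155 = 671; mod 256 = 159 → 9f.
Outer hash (recomputed tag): sum = 31+92+92+159 = 374; mod 256 = 118 → 76.
Recomputed tag = 76; claimed = 76 → match.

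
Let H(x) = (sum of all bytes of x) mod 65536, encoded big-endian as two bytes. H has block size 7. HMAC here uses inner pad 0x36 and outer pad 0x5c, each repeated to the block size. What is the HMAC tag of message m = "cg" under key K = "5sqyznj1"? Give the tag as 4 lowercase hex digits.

Key "5sqyznj1" = 35 73 71 79 7a 6e 6a 31 is 8 bytes > B = 7, so hash it first: H(key) = 03 15, then zero-pad to 7 bytes: K' = 03 15 00 00 00 00 00.
K' ⊕ ipad = 35 23 36 36 36 36 36.  K' ⊕ opad = 5f 49 5c 5c 5c 5c 5c.
Inner input = (K'⊕ipad) ∥ m = 35 23 36 36 36 36 36 ∥ 63 67.
Inner hash: sum = 53+35+54+54+54+54+54+99+103 = 560 → 02 30.
Outer input = (K'⊕opad) ∥ inner = 5f 49 5c 5c 5c 5c 5c ∥ 02 30.
Outer hash (tag): sum = 95+73+92+92+92+92+92+2+48 = 678 → 02 a6.

02a6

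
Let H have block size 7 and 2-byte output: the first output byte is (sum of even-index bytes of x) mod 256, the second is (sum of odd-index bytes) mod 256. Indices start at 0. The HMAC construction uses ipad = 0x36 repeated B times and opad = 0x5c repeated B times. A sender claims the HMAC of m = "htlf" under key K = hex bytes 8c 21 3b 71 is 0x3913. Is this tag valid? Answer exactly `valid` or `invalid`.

invalid

Key hex bytes 8c 21 3b 71 is 4 bytes ≤ B = 7; zero-pad to 7 bytes: K' = 8c 21 3b 71 00 00 00.
K' ⊕ ipad = ba 17 0d 47 36 36 36; K' ⊕ opad = d0 7d 67 2d 5c 5c 5c.
Inner hash: even-index sum = 525 mod 256 = 13; odd-index sum = 360 mod 256 = 104 → 0d 68.
Outer hash (recomputed tag): even-index sum = 599 mod 256 = 87; odd-index sum = 275 mod 256 = 19 → 57 13.
Recomputed tag = 5713; claimed = 3913 → mismatch.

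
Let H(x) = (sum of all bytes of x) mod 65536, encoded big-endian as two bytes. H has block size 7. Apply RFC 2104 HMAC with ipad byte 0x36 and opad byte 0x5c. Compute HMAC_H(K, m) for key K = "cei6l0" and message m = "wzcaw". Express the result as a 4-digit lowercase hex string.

02db

Key "cei6l0" = 63 65 69 36 6c 30 is 6 bytes ≤ B = 7; zero-pad to 7 bytes: K' = 63 65 69 36 6c 30 00.
K' ⊕ ipad = 55 53 5f 00 5a 06 36.  K' ⊕ opad = 3f 39 35 6a 30 6c 5c.
Inner input = (K'⊕ipad) ∥ m = 55 53 5f 00 5a 06 36 ∥ 77 7a 63 61 77.
Inner hash: sum = 85+83+95+0+90+6+54+119+122+99+97+119 = 969 → 03 c9.
Outer input = (K'⊕opad) ∥ inner = 3f 39 35 6a 30 6c 5c ∥ 03 c9.
Outer hash (tag): sum = 63+57+53+106+48+108+92+3+201 = 731 → 02 db.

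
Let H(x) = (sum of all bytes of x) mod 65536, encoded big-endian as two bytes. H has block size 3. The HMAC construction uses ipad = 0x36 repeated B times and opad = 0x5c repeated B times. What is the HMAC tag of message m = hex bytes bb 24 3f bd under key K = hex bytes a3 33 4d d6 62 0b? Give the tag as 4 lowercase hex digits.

018b

Key hex bytes a3 33 4d d6 62 0b is 6 bytes > B = 3, so hash it first: H(key) = 02 66, then zero-pad to 3 bytes: K' = 02 66 00.
K' ⊕ ipad = 34 50 36.  K' ⊕ opad = 5e 3a 5c.
Inner input = (K'⊕ipad) ∥ m = 34 50 36 ∥ bb 24 3f bd.
Inner hash: sum = 52+80+54+187+36+63+189 = 661 → 02 95.
Outer input = (K'⊕opad) ∥ inner = 5e 3a 5c ∥ 02 95.
Outer hash (tag): sum = 94+58+92+2+149 = 395 → 01 8b.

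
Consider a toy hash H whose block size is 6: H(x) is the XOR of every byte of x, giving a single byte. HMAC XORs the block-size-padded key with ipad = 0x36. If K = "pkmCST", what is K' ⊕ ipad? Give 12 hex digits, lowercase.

465d5b756562

Key "pkmCST" = 70 6b 6d 43 53 54 is exactly B = 6 bytes: K' = 70 6b 6d 43 53 54.
XOR each byte with 0x36: 70⊕36=46, 6b⊕36=5d, 6d⊕36=5b, 43⊕36=75, 53⊕36=65, 54⊕36=62.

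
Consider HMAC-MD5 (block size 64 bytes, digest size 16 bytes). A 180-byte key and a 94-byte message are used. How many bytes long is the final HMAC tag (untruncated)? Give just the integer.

16

The tag is one MD5 digest: 16 bytes.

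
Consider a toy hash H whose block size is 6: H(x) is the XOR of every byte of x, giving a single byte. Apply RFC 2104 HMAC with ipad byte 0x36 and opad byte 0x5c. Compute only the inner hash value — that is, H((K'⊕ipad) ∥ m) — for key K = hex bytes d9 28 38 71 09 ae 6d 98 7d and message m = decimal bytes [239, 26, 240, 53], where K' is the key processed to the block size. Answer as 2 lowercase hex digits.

a7

Key hex bytes d9 28 38 71 09 ae 6d 98 7d is 9 bytes > B = 6, so hash it first: H(key) = 97, then zero-pad to 6 bytes: K' = 97 00 00 00 00 00.
K' ⊕ ipad = a1 36 36 36 36 36.
Inner input = a1 36 36 36 36 36 ∥ ef 1a f0 35.
Inner hash: XOR a1⊕36⊕36⊕36⊕36⊕36⊕ef⊕1a⊕f0⊕35 = a7.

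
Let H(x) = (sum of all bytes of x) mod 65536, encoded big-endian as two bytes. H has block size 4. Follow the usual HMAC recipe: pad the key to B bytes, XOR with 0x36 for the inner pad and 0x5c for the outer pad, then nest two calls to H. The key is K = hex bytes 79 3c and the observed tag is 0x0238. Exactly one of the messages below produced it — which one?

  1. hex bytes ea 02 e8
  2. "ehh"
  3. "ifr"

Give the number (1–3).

Key hex bytes 79 3c is 2 bytes ≤ B = 4; zero-pad to 4 bytes: K' = 79 3c 00 00.
K' ⊕ ipad = 4f 0a 36 36; K' ⊕ opad = 25 60 5c 5c.
m1: inner = H(4f 0a 36 36 ea 02 e8) = 02 99; tag = H(25 60 5c 5c 02 99) = 01d8
m2: inner = H(4f 0a 36 36 65 68 68) = 01 fa; tag = H(25 60 5c 5c 01 fa) = 0238 ← matches
m3: inner = H(4f 0a 36 36 69 66 72) = 02 06; tag = H(25 60 5c 5c 02 06) = 0145

2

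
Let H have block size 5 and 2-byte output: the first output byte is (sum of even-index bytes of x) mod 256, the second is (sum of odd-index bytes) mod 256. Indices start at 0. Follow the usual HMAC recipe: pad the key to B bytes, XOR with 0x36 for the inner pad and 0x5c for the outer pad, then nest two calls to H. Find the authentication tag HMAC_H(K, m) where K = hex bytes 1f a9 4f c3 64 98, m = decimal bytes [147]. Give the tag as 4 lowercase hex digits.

4104

Key hex bytes 1f a9 4f c3 64 98 is 6 bytes > B = 5, so hash it first: H(key) = d2 04, then zero-pad to 5 bytes: K' = d2 04 00 00 00.
K' ⊕ ipad = e4 32 36 36 36.  K' ⊕ opad = 8e 58 5c 5c 5c.
Inner input = (K'⊕ipad) ∥ m = e4 32 36 36 36 ∥ 93.
Inner hash: even-index sum = 336 mod 256 = 80; odd-index sum = 251 mod 256 = 251 → 50 fb.
Outer input = (K'⊕opad) ∥ inner = 8e 58 5c 5c 5c ∥ 50 fb.
Outer hash (tag): even-index sum = 577 mod 256 = 65; odd-index sum = 260 mod 256 = 4 → 41 04.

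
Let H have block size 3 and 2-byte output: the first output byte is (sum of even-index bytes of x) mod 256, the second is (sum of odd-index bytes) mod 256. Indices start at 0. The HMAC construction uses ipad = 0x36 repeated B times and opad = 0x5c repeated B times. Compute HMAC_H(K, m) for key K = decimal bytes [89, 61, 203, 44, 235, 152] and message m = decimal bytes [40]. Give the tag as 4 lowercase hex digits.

0ecc

Key decimal bytes [89, 61, 203, 44, 235, 152] = 59 3d cb 2c eb 98 is 6 bytes > B = 3, so hash it first: H(key) = 0f 01, then zero-pad to 3 bytes: K' = 0f 01 00.
K' ⊕ ipad = 39 37 36.  K' ⊕ opad = 53 5d 5c.
Inner input = (K'⊕ipad) ∥ m = 39 37 36 ∥ 28.
Inner hash: even-index sum = 111 mod 256 = 111; odd-index sum = 95 mod 256 = 95 → 6f 5f.
Outer input = (K'⊕opad) ∥ inner = 53 5d 5c ∥ 6f 5f.
Outer hash (tag): even-index sum = 270 mod 256 = 14; odd-index sum = 204 mod 256 = 204 → 0e cc.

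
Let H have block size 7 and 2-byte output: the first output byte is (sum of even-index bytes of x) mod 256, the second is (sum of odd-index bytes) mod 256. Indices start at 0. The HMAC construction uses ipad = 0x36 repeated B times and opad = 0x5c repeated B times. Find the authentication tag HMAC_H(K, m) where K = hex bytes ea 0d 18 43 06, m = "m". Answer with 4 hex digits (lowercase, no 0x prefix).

033c

Key hex bytes ea 0d 18 43 06 is 5 bytes ≤ B = 7; zero-pad to 7 bytes: K' = ea 0d 18 43 06 00 00.
K' ⊕ ipad = dc 3b 2e 75 30 36 36.  K' ⊕ opad = b6 51 44 1f 5a 5c 5c.
Inner input = (K'⊕ipad) ∥ m = dc 3b 2e 75 30 36 36 ∥ 6d.
Inner hash: even-index sum = 368 mod 256 = 112; odd-index sum = 339 mod 256 = 83 → 70 53.
Outer input = (K'⊕opad) ∥ inner = b6 51 44 1f 5a 5c 5c ∥ 70 53.
Outer hash (tag): even-index sum = 515 mod 256 = 3; odd-index sum = 316 mod 256 = 60 → 03 3c.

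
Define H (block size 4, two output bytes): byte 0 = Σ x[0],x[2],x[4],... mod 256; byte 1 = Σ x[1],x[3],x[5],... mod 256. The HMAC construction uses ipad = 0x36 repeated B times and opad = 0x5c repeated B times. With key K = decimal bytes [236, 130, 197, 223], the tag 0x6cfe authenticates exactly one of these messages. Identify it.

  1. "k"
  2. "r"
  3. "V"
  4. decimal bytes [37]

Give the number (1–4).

Key decimal bytes [236, 130, 197, 223] = ec 82 c5 df is exactly B = 4 bytes: K' = ec 82 c5 df.
K' ⊕ ipad = da b4 f3 e9; K' ⊕ opad = b0 de 99 83.
m1: inner = H(da b4 f3 e9 6b) = 38 9d; tag = H(b0 de 99 83 38 9d) = 81fe
m2: inner = H(da b4 f3 e9 72) = 3f 9d; tag = H(b0 de 99 83 3f 9d) = 88fe
m3: inner = H(da b4 f3 e9 56) = 23 9d; tag = H(b0 de 99 83 23 9d) = 6cfe ← matches
m4: inner = H(da b4 f3 e9 25) = f2 9d; tag = H(b0 de 99 83 f2 9d) = 3bfe

3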